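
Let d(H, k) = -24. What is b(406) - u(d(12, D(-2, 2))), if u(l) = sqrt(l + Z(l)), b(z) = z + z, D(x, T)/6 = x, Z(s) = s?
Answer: 812 - 4*I*sqrt(3) ≈ 812.0 - 6.9282*I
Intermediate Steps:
D(x, T) = 6*x
b(z) = 2*z
u(l) = sqrt(2)*sqrt(l) (u(l) = sqrt(l + l) = sqrt(2*l) = sqrt(2)*sqrt(l))
b(406) - u(d(12, D(-2, 2))) = 2*406 - sqrt(2)*sqrt(-24) = 812 - sqrt(2)*2*I*sqrt(6) = 812 - 4*I*sqrt(3)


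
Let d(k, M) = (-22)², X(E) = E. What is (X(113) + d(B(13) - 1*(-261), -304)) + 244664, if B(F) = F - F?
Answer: 245261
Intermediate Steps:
B(F) = 0
d(k, M) = 484
(X(113) + d(B(13) - 1*(-261), -304)) + 244664 = (113 + 484) + 244664 = 597 + 244664 = 245261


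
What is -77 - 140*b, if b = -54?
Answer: 7483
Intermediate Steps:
-77 - 140*b = -77 - 140*(-54) = -77 + 7560 = 7483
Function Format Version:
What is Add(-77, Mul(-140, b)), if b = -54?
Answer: 7483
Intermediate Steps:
Add(-77, Mul(-140, b)) = Add(-77, Mul(-140, -54)) = Add(-77, 7560) = 7483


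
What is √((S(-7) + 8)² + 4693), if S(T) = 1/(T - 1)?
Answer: √304321/8 ≈ 68.957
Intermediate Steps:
S(T) = 1/(-1 + T)
√((S(-7) + 8)² + 4693) = √((1/(-1 - 7) + 8)² + 4693) = √((1/(-8) + 8)² + 4693) = √((-⅛ + 8)² + 4693) = √((63/8)² + 4693) = √(3969/64 + 4693) = √(304321/64) = √304321/8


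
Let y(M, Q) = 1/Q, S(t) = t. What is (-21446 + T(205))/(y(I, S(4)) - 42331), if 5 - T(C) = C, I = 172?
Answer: 86584/169323 ≈ 0.51135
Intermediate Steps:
T(C) = 5 - C
(-21446 + T(205))/(y(I, S(4)) - 42331) = (-21446 + (5 - 1*205))/(1/4 - 42331) = (-21446 + (5 - 205))/(¼ - 42331) = (-21446 - 200)/(-169323/4) = -21646*(-4/169323) = 86584/169323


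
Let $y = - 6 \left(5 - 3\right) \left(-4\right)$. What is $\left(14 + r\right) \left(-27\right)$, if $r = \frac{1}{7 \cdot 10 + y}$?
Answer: $- \frac{44631}{118} \approx -378.23$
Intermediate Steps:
$y = 48$ ($y = - 6 \left(5 - 3\right) \left(-4\right) = \left(-6\right) 2 \left(-4\right) = \left(-12\right) \left(-4\right) = 48$)
$r = \frac{1}{118}$ ($r = \frac{1}{7 \cdot 10 + 48} = \frac{1}{70 + 48} = \frac{1}{118} \approx 0.0084746$)
$\left(14 + r\right) \left(-27\right) = \left(14 + \frac{1}{118}\right) \left(-27\right) = \frac{1653}{118} \left(-27\right) = - \frac{44631}{118}$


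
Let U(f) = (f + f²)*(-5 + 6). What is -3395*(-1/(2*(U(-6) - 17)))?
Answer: 3395/26 ≈ 130.58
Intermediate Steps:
U(f) = f + f² (U(f) = (f + f²)*1 = f + f²)
-3395*(-1/(2*(U(-6) - 17))) = -3395*(-1/(2*(-6*(1 - 6) - 17))) = -3395*(-1/(2*(-6*(-5) - 17))) = -3395*(-1/(2*(30 - 17))) = -3395/((-2*13)) = -3395/(-26) = -3395*(-1/26) = 3395/26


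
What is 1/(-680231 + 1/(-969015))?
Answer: -969015/659154042466 ≈ -1.4701e-6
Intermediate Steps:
1/(-680231 + 1/(-969015)) = 1/(-680231 - 1/969015) = 1/(-659154042466/969015) = -969015/659154042466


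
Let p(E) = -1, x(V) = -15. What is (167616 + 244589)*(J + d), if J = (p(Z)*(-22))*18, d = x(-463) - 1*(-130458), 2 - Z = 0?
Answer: 53932489995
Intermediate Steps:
Z = 2 (Z = 2 - 1*0 = 2 + 0 = 2)
d = 130443 (d = -15 - 1*(-130458) = -15 + 130458 = 130443)
J = 396 (J = -1*(-22)*18 = 22*18 = 396)
(167616 + 244589)*(J + d) = (167616 + 244589)*(396 + 130443) = 412205*130839 = 53932489995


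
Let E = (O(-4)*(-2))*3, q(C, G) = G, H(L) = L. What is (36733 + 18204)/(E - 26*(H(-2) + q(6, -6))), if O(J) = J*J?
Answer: 54937/112 ≈ 490.51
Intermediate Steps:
O(J) = J**2
E = -96 (E = ((-4)**2*(-2))*3 = (16*(-2))*3 = -32*3 = -96)
(36733 + 18204)/(E - 26*(H(-2) + q(6, -6))) = (36733 + 18204)/(-96 - 26*(-2 - 6)) = 54937/(-96 - 26*(-8)) = 54937/(-96 + 208) = 54937/112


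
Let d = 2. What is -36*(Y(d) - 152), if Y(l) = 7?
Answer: 5220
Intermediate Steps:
-36*(Y(d) - 152) = -36*(7 - 152) = -36*(-145) = 5220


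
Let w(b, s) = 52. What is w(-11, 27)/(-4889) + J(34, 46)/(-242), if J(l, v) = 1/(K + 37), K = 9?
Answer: -583753/54424348 ≈ -0.010726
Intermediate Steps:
J(l, v) = 1/46 (J(l, v) = 1/(9 + 37) = 1/46)
w(-11, 27)/(-4889) + J(34, 46)/(-242) = 52/(-4889) + (1/46)/(-242) = 52*(-1/4889) + (1/46)*(-1/242) = -52/4889 - 1/11132 = -583753/54424348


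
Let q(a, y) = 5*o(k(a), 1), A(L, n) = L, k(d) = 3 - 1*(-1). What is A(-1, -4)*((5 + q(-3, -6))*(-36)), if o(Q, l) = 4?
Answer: 900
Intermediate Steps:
k(d) = 4 (k(d) = 3 + 1 = 4)
q(a, y) = 20 (q(a, y) = 5*4 = 20)
A(-1, -4)*((5 + q(-3, -6))*(-36)) = -(5 + 20)*(-36) = -25*(-36) = -1*(-900) = 900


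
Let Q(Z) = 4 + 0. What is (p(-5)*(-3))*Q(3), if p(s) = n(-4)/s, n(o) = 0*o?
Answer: 0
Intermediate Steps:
n(o) = 0
Q(Z) = 4
p(s) = 0 (p(s) = 0/s = 0)
(p(-5)*(-3))*Q(3) = (0*(-3))*4 = 0*4 = 0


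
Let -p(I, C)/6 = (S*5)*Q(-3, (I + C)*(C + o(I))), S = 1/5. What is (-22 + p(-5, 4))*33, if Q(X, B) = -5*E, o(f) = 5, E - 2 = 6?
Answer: 7194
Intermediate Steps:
E = 8 (E = 2 + 6 = 8)
S = ⅕ ≈ 0.20000
Q(X, B) = -40 (Q(X, B) = -5*8 = -40)
p(I, C) = 240 (p(I, C) = -6*(⅕)*5*(-40) = -6*(-40) = 240)
(-22 + p(-5, 4))*33 = (-22 + 240)*33 = 218*33 = 7194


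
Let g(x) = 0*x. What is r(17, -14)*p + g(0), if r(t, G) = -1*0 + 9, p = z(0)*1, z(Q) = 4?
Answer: 36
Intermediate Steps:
g(x) = 0
p = 4 (p = 4*1 = 4)
r(t, G) = 9 (r(t, G) = 0 + 9 = 9)
r(17, -14)*p + g(0) = 9*4 + 0 = 36 + 0 = 36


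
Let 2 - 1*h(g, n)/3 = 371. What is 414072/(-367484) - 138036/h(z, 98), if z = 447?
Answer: 4188970310/33900399 ≈ 123.57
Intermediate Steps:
h(g, n) = -1107 (h(g, n) = 6 - 3*371 = 6 - 1113 = -1107)
414072/(-367484) - 138036/h(z, 98) = 414072/(-367484) - 138036/(-1107) = 414072*(-1/367484) - 138036*(-1/1107) = -103518/91871 + 46012/369 = 4188970310/33900399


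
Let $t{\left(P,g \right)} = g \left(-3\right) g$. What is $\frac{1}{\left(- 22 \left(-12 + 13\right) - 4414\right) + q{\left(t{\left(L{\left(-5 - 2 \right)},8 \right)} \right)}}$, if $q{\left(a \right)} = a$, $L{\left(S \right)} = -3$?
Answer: $- \frac{1}{4628} \approx -0.00021608$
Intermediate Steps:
$t{\left(P,g \right)} = - 3 g^{2}$ ($t{\left(P,g \right)} = - 3 g g = - 3 g^{2}$)
$\frac{1}{\left(- 22 \left(-12 + 13\right) - 4414\right) + q{\left(t{\left(L{\left(-5 - 2 \right)},8 \right)} \right)}} = \frac{1}{\left(- 22 \left(-12 + 13\right) - 4414\right) - 3 \cdot 8^{2}} = \frac{1}{\left(\left(-22\right) 1 - 4414\right) - 192} = \frac{1}{\left(-22 - 4414\right) - 192} = \frac{1}{-4436 - 192} = \frac{1}{-4628} = - \frac{1}{4628}$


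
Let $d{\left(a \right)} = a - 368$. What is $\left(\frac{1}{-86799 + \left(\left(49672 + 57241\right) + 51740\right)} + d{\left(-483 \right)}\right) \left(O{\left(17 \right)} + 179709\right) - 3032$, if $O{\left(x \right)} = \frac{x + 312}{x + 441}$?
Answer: $- \frac{5032991005194627}{32909132} \approx -1.5294 \cdot 10^{8}$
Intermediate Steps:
$d{\left(a \right)} = -368 + a$
$O{\left(x \right)} = \frac{312 + x}{441 + x}$
$\left(\frac{1}{-86799 + \left(\left(49672 + 57241\right) + 51740\right)} + d{\left(-483 \right)}\right) \left(O{\left(17 \right)} + 179709\right) - 3032 = \left(\frac{1}{-86799 + \left(\left(49672 + 57241\right) + 51740\right)} - 851\right) \left(\frac{312 + 17}{441 + 17} + 179709\right) - 3032 = \left(\frac{1}{-86799 + \left(106913 + 51740\right)} - 851\right) \left(\frac{1}{458} \cdot 329 + 179709\right) - 3032 = \left(\frac{1}{-86799 + 158653} - 851\right) \left(\frac{1}{458} \cdot 329 + 179709\right) - 3032 = \left(\frac{1}{71854} - 851\right) \left(\frac{329}{458} + 179709\right) - 3032 = \left(\frac{1}{71854} - 851\right) \frac{82307051}{458} - 3032 = \left(- \frac{61147753}{71854}\right) \frac{82307051}{458} - 3032 = - \frac{5032891224706403}{32909132} - 3032 = - \frac{5032991005194627}{32909132}$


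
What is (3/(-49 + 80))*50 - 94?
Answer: -2764/31 ≈ -89.161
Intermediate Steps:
(3/(-49 + 80))*50 - 94 = (3/31)*50 - 94 = 150/31 - 94 = -2764/31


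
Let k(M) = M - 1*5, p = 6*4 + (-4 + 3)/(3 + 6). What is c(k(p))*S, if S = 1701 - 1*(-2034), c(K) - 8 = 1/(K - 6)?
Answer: 3499695/116 ≈ 30170.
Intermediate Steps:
p = 215/9 (p = 24 - 1/9 = 24 - 1*⅑ = 24 - ⅑ = 215/9 ≈ 23.889)
k(M) = -5 + M (k(M) = M - 5 = -5 + M)
c(K) = 8 + 1/(-6 + K) (c(K) = 8 + 1/(K - 6) = 8 + 1/(-6 + K))
S = 3735 (S = 1701 + 2034 = 3735)
c(k(p))*S = ((-47 + 8*(-5 + 215/9))/(-6 + (-5 + 215/9)))*3735 = ((-47 + 8*(170/9))/(-6 + 170/9))*3735 = ((-47 + 1360/9)/(116/9))*3735 = ((9/116)*(937/9))*3735 = (937/116)*3735 = 3499695/116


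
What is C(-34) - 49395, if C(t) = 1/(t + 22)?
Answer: -592741/12 ≈ -49395.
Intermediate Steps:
C(t) = 1/(22 + t)
C(-34) - 49395 = 1/(22 - 34) - 49395 = 1/(-12) - 49395 = -1/12 - 49395 = -592741/12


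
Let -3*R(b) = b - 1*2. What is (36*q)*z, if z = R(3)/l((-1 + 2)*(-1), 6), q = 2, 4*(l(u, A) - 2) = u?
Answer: -96/7 ≈ -13.714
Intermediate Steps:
l(u, A) = 2 + u/4
R(b) = ⅔ - b/3 (R(b) = -(b - 1*2)/3 = -(b - 2)/3 = -(-2 + b)/3 = ⅔ - b/3)
z = -4/21 (z = (⅔ - ⅓*3)/(2 + ((-1 + 2)*(-1))/4) = (⅔ - 1)/(2 + (1*(-1))/4) = -1/(3*(2 + (¼)*(-1))) = -1/(3*(2 - ¼)) = -1/(3*7/4) = -⅓*4/7 = -4/21 ≈ -0.19048)
(36*q)*z = (36*2)*(-4/21) = 72*(-4/21) = -96/7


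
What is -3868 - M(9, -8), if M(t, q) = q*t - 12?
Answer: -3784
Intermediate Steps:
M(t, q) = -12 + q*t
-3868 - M(9, -8) = -3868 - (-12 - 8*9) = -3868 - (-12 - 72) = -3868 - 1*(-84) = -3868 + 84 = -3784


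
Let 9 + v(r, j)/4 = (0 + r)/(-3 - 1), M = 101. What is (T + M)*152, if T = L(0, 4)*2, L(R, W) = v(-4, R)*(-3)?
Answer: 44536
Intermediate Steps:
v(r, j) = -36 - r (v(r, j) = -36 + 4*((0 + r)/(-3 - 1)) = -36 + 4*(r/(-4)) = -36 + 4*(r*(-¼)) = -36 + 4*(-r/4) = -36 - r)
L(R, W) = 96 (L(R, W) = (-36 - 1*(-4))*(-3) = (-36 + 4)*(-3) = -32*(-3) = 96)
T = 192 (T = 96*2 = 192)
(T + M)*152 = (192 + 101)*152 = 293*152 = 44536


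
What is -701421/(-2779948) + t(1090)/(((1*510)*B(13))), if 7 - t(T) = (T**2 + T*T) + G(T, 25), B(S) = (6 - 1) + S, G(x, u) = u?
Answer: -1649830857971/6379980660 ≈ -258.59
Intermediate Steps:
B(S) = 5 + S
t(T) = -18 - 2*T**2 (t(T) = 7 - ((T**2 + T*T) + 25) = 7 - ((T**2 + T**2) + 25) = 7 - (2*T**2 + 25) = 7 - (25 + 2*T**2) = 7 + (-25 - 2*T**2) = -18 - 2*T**2)
-701421/(-2779948) + t(1090)/(((1*510)*B(13))) = -701421/(-2779948) + (-18 - 2*1090**2)/(((1*510)*(5 + 13))) = -701421*(-1/2779948) + (-18 - 2*1188100)/((510*18)) = 701421/2779948 + (-18 - 2376200)/9180 = 701421/2779948 - 2376218*1/9180 = 701421/2779948 - 1188109/4590 = -1649830857971/6379980660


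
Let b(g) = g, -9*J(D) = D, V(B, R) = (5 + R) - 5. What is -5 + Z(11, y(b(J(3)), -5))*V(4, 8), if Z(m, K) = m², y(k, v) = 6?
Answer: 963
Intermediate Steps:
V(B, R) = R
J(D) = -D/9
-5 + Z(11, y(b(J(3)), -5))*V(4, 8) = -5 + 11²*8 = -5 + 121*8 = -5 + 968 = 963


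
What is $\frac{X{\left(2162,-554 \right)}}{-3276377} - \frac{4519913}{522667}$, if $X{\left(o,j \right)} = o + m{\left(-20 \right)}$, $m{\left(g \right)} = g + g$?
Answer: $- \frac{14810048094575}{1712454137459} \approx -8.6484$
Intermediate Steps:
$m{\left(g \right)} = 2 g$
$X{\left(o,j \right)} = -40 + o$ ($X{\left(o,j \right)} = o + 2 \left(-20\right) = o - 40 = -40 + o$)
$\frac{X{\left(2162,-554 \right)}}{-3276377} - \frac{4519913}{522667} = \frac{-40 + 2162}{-3276377} - \frac{4519913}{522667} = 2122 \left(- \frac{1}{3276377}\right) - \frac{4519913}{522667} = - \frac{2122}{3276377} - \frac{4519913}{522667} = - \frac{14810048094575}{1712454137459}$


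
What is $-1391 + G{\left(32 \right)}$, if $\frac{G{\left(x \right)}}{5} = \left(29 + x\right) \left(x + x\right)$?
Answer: $18129$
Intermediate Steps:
$G{\left(x \right)} = 10 x \left(29 + x\right)$ ($G{\left(x \right)} = 5 \left(29 + x\right) \left(x + x\right) = 5 \left(29 + x\right) 2 x = 5 \cdot 2 x \left(29 + x\right) = 10 x \left(29 + x\right)$)
$-1391 + G{\left(32 \right)} = -1391 + 10 \cdot 32 \left(29 + 32\right) = -1391 + 10 \cdot 32 \cdot 61 = -1391 + 19520 = 18129$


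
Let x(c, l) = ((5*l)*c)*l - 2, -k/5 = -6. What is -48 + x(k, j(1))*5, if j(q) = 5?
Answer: 18692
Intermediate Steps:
k = 30 (k = -5*(-6) = 30)
x(c, l) = -2 + 5*c*l² (x(c, l) = (5*c*l)*l - 2 = 5*c*l² - 2 = -2 + 5*c*l²)
-48 + x(k, j(1))*5 = -48 + (-2 + 5*30*5²)*5 = -48 + (-2 + 5*30*25)*5 = -48 + (-2 + 3750)*5 = -48 + 3748*5 = -48 + 18740 = 18692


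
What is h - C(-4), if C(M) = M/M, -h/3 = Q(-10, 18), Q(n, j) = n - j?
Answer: 83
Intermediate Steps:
h = 84 (h = -3*(-10 - 1*18) = -3*(-10 - 18) = -3*(-28) = 84)
C(M) = 1
h - C(-4) = 84 - 1*1 = 84 - 1 = 83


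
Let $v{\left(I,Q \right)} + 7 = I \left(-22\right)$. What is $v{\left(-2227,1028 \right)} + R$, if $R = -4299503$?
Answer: $-4250516$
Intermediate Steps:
$v{\left(I,Q \right)} = -7 - 22 I$ ($v{\left(I,Q \right)} = -7 + I \left(-22\right) = -7 - 22 I$)
$v{\left(-2227,1028 \right)} + R = \left(-7 - -48994\right) - 4299503 = \left(-7 + 48994\right) - 4299503 = 48987 - 4299503 = -4250516$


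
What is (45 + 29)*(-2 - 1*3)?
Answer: -370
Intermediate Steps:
(45 + 29)*(-2 - 1*3) = 74*(-2 - 3) = 74*(-5) = -370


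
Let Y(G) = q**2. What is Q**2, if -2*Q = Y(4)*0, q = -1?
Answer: 0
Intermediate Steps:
Y(G) = 1 (Y(G) = (-1)**2 = 1)
Q = 0 (Q = -0/2 = -1/2*0 = 0)
Q**2 = 0**2 = 0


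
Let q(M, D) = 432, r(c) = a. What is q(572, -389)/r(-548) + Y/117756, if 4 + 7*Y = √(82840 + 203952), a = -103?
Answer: -89023639/21225519 + √71698/412146 ≈ -4.1935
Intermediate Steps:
r(c) = -103
Y = -4/7 + 2*√71698/7 (Y = -4/7 + √(82840 + 203952)/7 = -4/7 + √286792/7 = -4/7 + (2*√71698)/7 = -4/7 + 2*√71698/7 ≈ 75.933)
q(572, -389)/r(-548) + Y/117756 = 432/(-103) + (-4/7 + 2*√71698/7)/117756 = 432*(-1/103) + (-4/7 + 2*√71698/7)*(1/117756) = -432/103 + (-1/206073 + √71698/412146) = -89023639/21225519 + √71698/412146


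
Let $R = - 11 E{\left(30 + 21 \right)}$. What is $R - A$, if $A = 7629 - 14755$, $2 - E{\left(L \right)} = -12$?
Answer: $6972$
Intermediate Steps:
$E{\left(L \right)} = 14$ ($E{\left(L \right)} = 2 - -12 = 2 + 12 = 14$)
$R = -154$ ($R = \left(-11\right) 14 = -154$)
$A = -7126$
$R - A = -154 - -7126 = -154 + 7126 = 6972$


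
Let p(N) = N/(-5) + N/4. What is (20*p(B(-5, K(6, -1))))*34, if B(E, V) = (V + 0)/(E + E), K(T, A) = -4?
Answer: 68/5 ≈ 13.600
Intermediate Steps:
B(E, V) = V/(2*E) (B(E, V) = V/((2*E)) = V*(1/(2*E)) = V/(2*E))
p(N) = N/20 (p(N) = N*(-⅕) + N*(¼) = -N/5 + N/4 = N/20)
(20*p(B(-5, K(6, -1))))*34 = (20*(((½)*(-4)/(-5))/20))*34 = (20*(((½)*(-4)*(-⅕))/20))*34 = (20*((1/20)*(⅖)))*34 = (20*(1/50))*34 = (⅖)*34 = 68/5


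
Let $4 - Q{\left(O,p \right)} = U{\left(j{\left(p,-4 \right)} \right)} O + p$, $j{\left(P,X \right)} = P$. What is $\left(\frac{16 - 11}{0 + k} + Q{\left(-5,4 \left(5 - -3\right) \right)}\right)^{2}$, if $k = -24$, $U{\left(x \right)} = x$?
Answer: $\frac{10004569}{576} \approx 17369.0$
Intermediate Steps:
$Q{\left(O,p \right)} = 4 - p - O p$ ($Q{\left(O,p \right)} = 4 - \left(p O + p\right) = 4 - \left(O p + p\right) = 4 - \left(p + O p\right) = 4 - p - O p$)
$\left(\frac{16 - 11}{0 + k} + Q{\left(-5,4 \left(5 - -3\right) \right)}\right)^{2} = \left(\frac{16 - 11}{0 - 24} - \left(-4 + 4 \left(5 - -3\right) - 20 \left(5 - -3\right)\right)\right)^{2} = \left(\frac{5}{-24} - \left(-4 + 4 \left(5 + 3\right) - 20 \left(5 + 3\right)\right)\right)^{2} = \left(5 \left(- \frac{1}{24}\right) - \left(-4 + 32 - 20 \cdot 8\right)\right)^{2} = \left(- \frac{5}{24} - \left(28 - 160\right)\right)^{2} = \left(- \frac{5}{24} + \left(4 - 32 + 160\right)\right)^{2} = \left(- \frac{5}{24} + 132\right)^{2} = \left(\frac{3163}{24}\right)^{2} = \frac{10004569}{576}$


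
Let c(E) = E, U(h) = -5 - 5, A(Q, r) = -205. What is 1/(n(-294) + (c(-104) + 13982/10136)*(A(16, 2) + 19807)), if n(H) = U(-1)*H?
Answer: -2534/5089863921 ≈ -4.9785e-7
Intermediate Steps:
U(h) = -10
n(H) = -10*H
1/(n(-294) + (c(-104) + 13982/10136)*(A(16, 2) + 19807)) = 1/(-10*(-294) + (-104 + 13982/10136)*(-205 + 19807)) = 1/(2940 + (-104 + 13982*(1/10136))*19602) = 1/(2940 + (-104 + 6991/5068)*19602) = 1/(2940 - 520081/5068*19602) = 1/(2940 - 5097313881/2534) = 1/(-5089863921/2534) = -2534/5089863921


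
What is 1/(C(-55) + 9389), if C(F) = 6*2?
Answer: 1/9401 ≈ 0.00010637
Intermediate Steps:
C(F) = 12
1/(C(-55) + 9389) = 1/(12 + 9389) = 1/9401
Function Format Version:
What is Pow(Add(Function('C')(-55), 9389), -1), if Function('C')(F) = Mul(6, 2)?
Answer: Rational(1, 9401) ≈ 0.00010637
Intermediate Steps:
Function('C')(F) = 12
Pow(Add(Function('C')(-55), 9389), -1) = Pow(Add(12, 9389), -1) = Pow(9401, -1) = Rational(1, 9401)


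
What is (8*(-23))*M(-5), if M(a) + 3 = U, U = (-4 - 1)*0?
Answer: 552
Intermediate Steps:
U = 0 (U = -5*0 = 0)
M(a) = -3 (M(a) = -3 + 0 = -3)
(8*(-23))*M(-5) = (8*(-23))*(-3) = -184*(-3) = 552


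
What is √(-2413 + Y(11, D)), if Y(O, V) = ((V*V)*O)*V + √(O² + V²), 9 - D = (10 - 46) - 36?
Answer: √(5843438 + √6682) ≈ 2417.3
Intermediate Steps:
D = 81 (D = 9 - ((10 - 46) - 36) = 9 - (-36 - 36) = 9 - 1*(-72) = 9 + 72 = 81)
Y(O, V) = √(O² + V²) + O*V³ (Y(O, V) = (V²*O)*V + √(O² + V²) = (O*V²)*V + √(O² + V²) = O*V³ + √(O² + V²) = √(O² + V²) + O*V³)
√(-2413 + Y(11, D)) = √(-2413 + (√(11² + 81²) + 11*81³)) = √(-2413 + (√(121 + 6561) + 11*531441)) = √(-2413 + (√6682 + 5845851)) = √(-2413 + (5845851 + √6682)) = √(5843438 + √6682)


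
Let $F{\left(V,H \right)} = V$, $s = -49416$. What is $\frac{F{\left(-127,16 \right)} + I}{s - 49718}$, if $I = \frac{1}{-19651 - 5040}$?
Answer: $\frac{1567879}{1223858797} \approx 0.0012811$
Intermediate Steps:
$I = - \frac{1}{24691}$ ($I = \frac{1}{-24691} = - \frac{1}{24691} \approx -4.0501 \cdot 10^{-5}$)
$\frac{F{\left(-127,16 \right)} + I}{s - 49718} = \frac{-127 - \frac{1}{24691}}{-49416 - 49718} = - \frac{3135758}{24691 \left(-99134\right)} = \left(- \frac{3135758}{24691}\right) \left(- \frac{1}{99134}\right) = \frac{1567879}{1223858797}$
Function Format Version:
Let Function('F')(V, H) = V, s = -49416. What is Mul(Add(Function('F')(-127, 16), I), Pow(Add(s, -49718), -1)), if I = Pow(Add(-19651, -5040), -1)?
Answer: Rational(1567879, 1223858797) ≈ 0.0012811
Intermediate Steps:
I = Rational(-1, 24691) (I = Pow(-24691, -1) = Rational(-1, 24691) ≈ -4.0501e-5)
Mul(Add(Function('F')(-127, 16), I), Pow(Add(s, -49718), -1)) = Mul(Add(-127, Rational(-1, 24691)), Pow(Add(-49416, -49718), -1)) = Mul(Rational(-3135758, 24691), Pow(-99134, -1)) = Mul(Rational(-3135758, 24691), Rational(-1, 99134)) = Rational(1567879, 1223858797)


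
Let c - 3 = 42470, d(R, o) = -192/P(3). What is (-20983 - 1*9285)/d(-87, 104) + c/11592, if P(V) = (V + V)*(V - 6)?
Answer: -8212819/2898 ≈ -2834.0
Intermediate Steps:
P(V) = 2*V*(-6 + V) (P(V) = (2*V)*(-6 + V) = 2*V*(-6 + V))
d(R, o) = 32/3 (d(R, o) = -192*1/(6*(-6 + 3)) = -192/(2*3*(-3)) = -192/(-18) = -192*(-1/18) = 32/3)
c = 42473 (c = 3 + 42470 = 42473)
(-20983 - 1*9285)/d(-87, 104) + c/11592 = (-20983 - 1*9285)/(32/3) + 42473/11592 = (-20983 - 9285)*(3/32) + 42473*(1/11592) = -30268*3/32 + 42473/11592 = -22701/8 + 42473/11592 = -8212819/2898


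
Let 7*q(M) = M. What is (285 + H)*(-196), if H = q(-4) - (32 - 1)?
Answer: -49672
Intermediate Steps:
q(M) = M/7
H = -221/7 (H = (⅐)*(-4) - (32 - 1) = -4/7 - 1*31 = -4/7 - 31 = -221/7 ≈ -31.571)
(285 + H)*(-196) = (285 - 221/7)*(-196) = (1774/7)*(-196) = -49672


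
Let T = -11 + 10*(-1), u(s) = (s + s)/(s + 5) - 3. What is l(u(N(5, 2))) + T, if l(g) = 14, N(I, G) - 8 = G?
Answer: -7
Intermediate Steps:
N(I, G) = 8 + G
u(s) = -3 + 2*s/(5 + s) (u(s) = (2*s)/(5 + s) - 3 = 2*s/(5 + s) - 3 = -3 + 2*s/(5 + s))
T = -21 (T = -11 - 10 = -21)
l(u(N(5, 2))) + T = 14 - 21 = -7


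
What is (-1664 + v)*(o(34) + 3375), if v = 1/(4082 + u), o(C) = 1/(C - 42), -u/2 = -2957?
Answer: -9164971993/1632 ≈ -5.6158e+6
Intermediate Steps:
u = 5914 (u = -2*(-2957) = 5914)
o(C) = 1/(-42 + C)
v = 1/9996 (v = 1/(4082 + 5914) = 1/9996 ≈ 0.00010004)
(-1664 + v)*(o(34) + 3375) = (-1664 + 1/9996)*(1/(-42 + 34) + 3375) = -16633343*(1/(-8) + 3375)/9996 = -16633343*(-1/8 + 3375)/9996 = -16633343/9996*26999/8 = -9164971993/1632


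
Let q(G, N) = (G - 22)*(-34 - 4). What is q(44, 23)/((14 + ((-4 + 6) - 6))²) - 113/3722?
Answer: -780723/93050 ≈ -8.3904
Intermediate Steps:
q(G, N) = 836 - 38*G (q(G, N) = (-22 + G)*(-38) = 836 - 38*G)
q(44, 23)/((14 + ((-4 + 6) - 6))²) - 113/3722 = (836 - 38*44)/((14 + ((-4 + 6) - 6))²) - 113/3722 = (836 - 1672)/((14 + (2 - 6))²) - 113*1/3722 = -836/(14 - 4)² - 113/3722 = -836/(10²) - 113/3722 = -836/100 - 113/3722 = -836*1/100 - 113/3722 = -209/25 - 113/3722 = -780723/93050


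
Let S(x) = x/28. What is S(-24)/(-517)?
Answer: 6/3619 ≈ 0.0016579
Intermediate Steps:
S(x) = x/28 (S(x) = x*(1/28) = x/28)
S(-24)/(-517) = ((1/28)*(-24))/(-517) = -6/7*(-1/517) = 6/3619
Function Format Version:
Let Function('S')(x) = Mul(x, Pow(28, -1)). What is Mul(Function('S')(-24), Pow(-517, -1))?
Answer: Rational(6, 3619) ≈ 0.0016579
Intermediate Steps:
Function('S')(x) = Mul(Rational(1, 28), x) (Function('S')(x) = Mul(x, Rational(1, 28)) = Mul(Rational(1, 28), x))
Mul(Function('S')(-24), Pow(-517, -1)) = Mul(Mul(Rational(1, 28), -24), Pow(-517, -1)) = Mul(Rational(-6, 7), Rational(-1, 517)) = Rational(6, 3619)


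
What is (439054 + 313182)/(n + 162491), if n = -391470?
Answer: -752236/228979 ≈ -3.2852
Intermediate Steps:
(439054 + 313182)/(n + 162491) = (439054 + 313182)/(-391470 + 162491) = 752236/(-228979) = 752236*(-1/228979) = -752236/228979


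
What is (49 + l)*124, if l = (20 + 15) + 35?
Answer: 14756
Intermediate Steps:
l = 70 (l = 35 + 35 = 70)
(49 + l)*124 = (49 + 70)*124 = 119*124 = 14756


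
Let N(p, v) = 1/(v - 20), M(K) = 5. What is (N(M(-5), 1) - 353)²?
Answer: 44997264/361 ≈ 1.2465e+5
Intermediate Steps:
N(p, v) = 1/(-20 + v)
(N(M(-5), 1) - 353)² = (1/(-20 + 1) - 353)² = (1/(-19) - 353)² = (-1/19 - 353)² = (-6708/19)² = 44997264/361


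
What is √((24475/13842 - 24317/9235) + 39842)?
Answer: √72337031475613850930/42610290 ≈ 199.60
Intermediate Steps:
√((24475/13842 - 24317/9235) + 39842) = √(-110569289/127830870 + 39842) = √(5092926953251/127830870) = √72337031475613850930/42610290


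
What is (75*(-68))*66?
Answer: -336600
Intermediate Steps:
(75*(-68))*66 = -5100*66 = -336600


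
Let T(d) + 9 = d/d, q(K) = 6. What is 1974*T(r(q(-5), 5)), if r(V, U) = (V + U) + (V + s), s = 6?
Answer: -15792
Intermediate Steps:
r(V, U) = 6 + U + 2*V (r(V, U) = (V + U) + (V + 6) = (U + V) + (6 + V) = 6 + U + 2*V)
T(d) = -8 (T(d) = -9 + d/d = -9 + 1 = -8)
1974*T(r(q(-5), 5)) = 1974*(-8) = -15792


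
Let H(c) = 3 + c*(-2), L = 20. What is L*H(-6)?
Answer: 300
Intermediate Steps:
H(c) = 3 - 2*c
L*H(-6) = 20*(3 - 2*(-6)) = 20*(3 + 12) = 20*15 = 300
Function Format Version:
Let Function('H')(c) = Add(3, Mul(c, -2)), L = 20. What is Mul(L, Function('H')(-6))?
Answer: 300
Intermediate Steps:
Function('H')(c) = Add(3, Mul(-2, c))
Mul(L, Function('H')(-6)) = Mul(20, Add(3, Mul(-2, -6))) = Mul(20, Add(3, 12)) = Mul(20, 15) = 300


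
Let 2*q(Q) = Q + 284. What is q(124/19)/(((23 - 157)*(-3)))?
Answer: 460/1273 ≈ 0.36135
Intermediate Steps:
q(Q) = 142 + Q/2 (q(Q) = (Q + 284)/2 = (284 + Q)/2 = 142 + Q/2)
q(124/19)/(((23 - 157)*(-3))) = (142 + (124/19)/2)/(((23 - 157)*(-3))) = (142 + (124*(1/19))/2)/((-134*(-3))) = (142 + (1/2)*(124/19))/402 = (142 + 62/19)*(1/402) = (2760/19)*(1/402) = 460/1273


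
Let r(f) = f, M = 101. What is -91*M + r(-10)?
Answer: -9201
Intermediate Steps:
-91*M + r(-10) = -91*101 - 10 = -9191 - 10 = -9201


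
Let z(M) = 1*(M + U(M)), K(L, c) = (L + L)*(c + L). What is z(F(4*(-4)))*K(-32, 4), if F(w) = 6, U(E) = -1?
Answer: 8960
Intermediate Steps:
K(L, c) = 2*L*(L + c) (K(L, c) = (2*L)*(L + c) = 2*L*(L + c))
z(M) = -1 + M (z(M) = 1*(M - 1) = 1*(-1 + M) = -1 + M)
z(F(4*(-4)))*K(-32, 4) = (-1 + 6)*(2*(-32)*(-32 + 4)) = 5*(2*(-32)*(-28)) = 5*1792 = 8960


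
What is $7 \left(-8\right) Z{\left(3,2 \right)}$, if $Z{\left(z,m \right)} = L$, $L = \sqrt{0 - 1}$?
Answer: $- 56 i \approx - 56.0 i$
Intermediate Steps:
$L = i$ ($L = \sqrt{-1} = i \approx 1.0 i$)
$Z{\left(z,m \right)} = i$
$7 \left(-8\right) Z{\left(3,2 \right)} = 7 \left(-8\right) i = - 56 i$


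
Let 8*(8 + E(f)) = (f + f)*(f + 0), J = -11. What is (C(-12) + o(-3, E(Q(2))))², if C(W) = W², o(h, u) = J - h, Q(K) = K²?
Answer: 18496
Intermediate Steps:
E(f) = -8 + f²/4 (E(f) = -8 + ((f + f)*(f + 0))/8 = -8 + ((2*f)*f)/8 = -8 + (2*f²)/8 = -8 + f²/4)
o(h, u) = -11 - h
(C(-12) + o(-3, E(Q(2))))² = ((-12)² + (-11 - 1*(-3)))² = (144 + (-11 + 3))² = (144 - 8)² = 136² = 18496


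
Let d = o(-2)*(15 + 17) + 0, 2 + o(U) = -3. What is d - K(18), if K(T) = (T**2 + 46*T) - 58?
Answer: -1254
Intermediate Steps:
o(U) = -5 (o(U) = -2 - 3 = -5)
K(T) = -58 + T**2 + 46*T
d = -160 (d = -5*(15 + 17) + 0 = -5*32 + 0 = -160 + 0 = -160)
d - K(18) = -160 - (-58 + 18**2 + 46*18) = -160 - (-58 + 324 + 828) = -160 - 1*1094 = -160 - 1094 = -1254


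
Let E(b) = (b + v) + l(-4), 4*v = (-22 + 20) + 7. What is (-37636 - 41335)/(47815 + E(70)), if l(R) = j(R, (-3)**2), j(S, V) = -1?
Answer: -315884/191541 ≈ -1.6492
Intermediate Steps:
v = 5/4 (v = ((-22 + 20) + 7)/4 = (-2 + 7)/4 = (1/4)*5 = 5/4 ≈ 1.2500)
l(R) = -1
E(b) = 1/4 + b (E(b) = (b + 5/4) - 1 = (5/4 + b) - 1 = 1/4 + b)
(-37636 - 41335)/(47815 + E(70)) = (-37636 - 41335)/(47815 + (1/4 + 70)) = -78971/(47815 + 281/4) = -78971/191541/4 = -78971*4/191541 = -315884/191541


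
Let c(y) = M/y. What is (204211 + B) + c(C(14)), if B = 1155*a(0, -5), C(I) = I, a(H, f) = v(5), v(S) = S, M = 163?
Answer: 2939967/14 ≈ 2.1000e+5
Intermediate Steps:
a(H, f) = 5
B = 5775 (B = 1155*5 = 5775)
c(y) = 163/y
(204211 + B) + c(C(14)) = (204211 + 5775) + 163/14 = 209986 + 163*(1/14) = 209986 + 163/14 = 2939967/14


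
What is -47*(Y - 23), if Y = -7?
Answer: 1410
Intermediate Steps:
-47*(Y - 23) = -47*(-7 - 23) = -47*(-30) = 1410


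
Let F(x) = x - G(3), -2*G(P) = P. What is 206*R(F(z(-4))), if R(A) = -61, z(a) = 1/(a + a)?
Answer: -12566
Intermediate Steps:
G(P) = -P/2
z(a) = 1/(2*a)
F(x) = 3/2 + x (F(x) = x - (-1)*3/2 = x - 1*(-3/2) = x + 3/2 = 3/2 + x)
206*R(F(z(-4))) = 206*(-61) = -12566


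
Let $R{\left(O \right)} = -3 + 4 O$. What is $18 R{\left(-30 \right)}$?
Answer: $-2214$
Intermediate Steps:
$18 R{\left(-30 \right)} = 18 \left(-3 + 4 \left(-30\right)\right) = 18 \left(-3 - 120\right) = 18 \left(-123\right) = -2214$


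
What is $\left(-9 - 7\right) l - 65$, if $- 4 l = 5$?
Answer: $-45$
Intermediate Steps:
$l = - \frac{5}{4}$ ($l = \left(- \frac{1}{4}\right) 5 = - \frac{5}{4} \approx -1.25$)
$\left(-9 - 7\right) l - 65 = \left(-9 - 7\right) \left(- \frac{5}{4}\right) - 65 = \left(-16\right) \left(- \frac{5}{4}\right) - 65 = 20 - 65 = -45$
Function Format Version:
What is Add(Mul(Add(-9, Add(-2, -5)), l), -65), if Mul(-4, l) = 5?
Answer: -45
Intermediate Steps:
l = Rational(-5, 4) (l = Mul(Rational(-1, 4), 5) = Rational(-5, 4) ≈ -1.2500)
Add(Mul(Add(-9, Add(-2, -5)), l), -65) = Add(Mul(Add(-9, Add(-2, -5)), Rational(-5, 4)), -65) = Add(Mul(Add(-9, -7), Rational(-5, 4)), -65) = Add(Mul(-16, Rational(-5, 4)), -65) = Add(20, -65) = -45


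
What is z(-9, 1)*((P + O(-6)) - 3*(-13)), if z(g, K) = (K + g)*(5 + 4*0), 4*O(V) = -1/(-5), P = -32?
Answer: -282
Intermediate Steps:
O(V) = 1/20 (O(V) = (-1/(-5))/4 = (-1*(-⅕))/4 = (¼)*(⅕) = 1/20)
z(g, K) = 5*K + 5*g (z(g, K) = (K + g)*(5 + 0) = (K + g)*5 = 5*K + 5*g)
z(-9, 1)*((P + O(-6)) - 3*(-13)) = (5*1 + 5*(-9))*((-32 + 1/20) - 3*(-13)) = (5 - 45)*(-639/20 + 39) = -40*141/20 = -282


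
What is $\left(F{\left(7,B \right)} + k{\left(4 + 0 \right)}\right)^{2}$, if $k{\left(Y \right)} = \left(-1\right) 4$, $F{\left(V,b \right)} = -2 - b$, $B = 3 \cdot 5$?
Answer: $441$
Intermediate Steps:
$B = 15$
$k{\left(Y \right)} = -4$
$\left(F{\left(7,B \right)} + k{\left(4 + 0 \right)}\right)^{2} = \left(\left(-2 - 15\right) - 4\right)^{2} = \left(-17 - 4\right)^{2} = \left(-21\right)^{2} = 441$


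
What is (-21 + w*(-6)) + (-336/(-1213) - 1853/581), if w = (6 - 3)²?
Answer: -54908948/704753 ≈ -77.912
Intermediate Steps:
w = 9 (w = 3² = 9)
(-21 + w*(-6)) + (-336/(-1213) - 1853/581) = (-21 + 9*(-6)) + (-336/(-1213) - 1853/581) = (-21 - 54) + (-336*(-1/1213) - 1853*1/581) = -75 + (336/1213 - 1853/581) = -75 - 2052473/704753 = -54908948/704753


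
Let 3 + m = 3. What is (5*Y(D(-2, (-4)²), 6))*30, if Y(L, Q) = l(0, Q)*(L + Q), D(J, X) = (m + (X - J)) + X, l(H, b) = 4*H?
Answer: 0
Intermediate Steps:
m = 0 (m = -3 + 3 = 0)
D(J, X) = -J + 2*X (D(J, X) = (0 + (X - J)) + X = (X - J) + X = -J + 2*X)
Y(L, Q) = 0 (Y(L, Q) = (4*0)*(L + Q) = 0*(L + Q) = 0)
(5*Y(D(-2, (-4)²), 6))*30 = (5*0)*30 = 0*30 = 0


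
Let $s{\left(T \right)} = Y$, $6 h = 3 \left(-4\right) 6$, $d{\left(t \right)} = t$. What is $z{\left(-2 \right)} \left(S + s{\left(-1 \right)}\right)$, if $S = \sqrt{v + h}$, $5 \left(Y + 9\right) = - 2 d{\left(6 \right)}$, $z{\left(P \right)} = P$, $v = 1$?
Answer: $\frac{114}{5} - 2 i \sqrt{11} \approx 22.8 - 6.6332 i$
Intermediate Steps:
$h = -12$ ($h = \frac{3 \left(-4\right) 6}{6} = \frac{\left(-12\right) 6}{6} = \frac{1}{6} \left(-72\right) = -12$)
$Y = - \frac{57}{5}$ ($Y = -9 + \frac{\left(-2\right) 6}{5} = -9 + \frac{1}{5} \left(-12\right) = -9 - \frac{12}{5} = - \frac{57}{5} \approx -11.4$)
$S = i \sqrt{11}$ ($S = \sqrt{1 - 12} = \sqrt{-11} = i \sqrt{11} \approx 3.3166 i$)
$s{\left(T \right)} = - \frac{57}{5}$
$z{\left(-2 \right)} \left(S + s{\left(-1 \right)}\right) = - 2 \left(i \sqrt{11} - \frac{57}{5}\right) = - 2 \left(- \frac{57}{5} + i \sqrt{11}\right) = \frac{114}{5} - 2 i \sqrt{11}$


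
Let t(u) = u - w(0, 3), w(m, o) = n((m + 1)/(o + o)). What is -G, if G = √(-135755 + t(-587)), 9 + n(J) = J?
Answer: -I*√4907994/6 ≈ -369.23*I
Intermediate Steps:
n(J) = -9 + J
w(m, o) = -9 + (1 + m)/(2*o) (w(m, o) = -9 + (m + 1)/(o + o) = -9 + (1 + m)/((2*o)) = -9 + (1 + m)*(1/(2*o)) = -9 + (1 + m)/(2*o))
t(u) = 53/6 + u (t(u) = u - (1 + 0 - 18*3)/(2*3) = u - (1 + 0 - 54)/(2*3) = u - (-53)/(2*3) = u - 1*(-53/6) = u + 53/6 = 53/6 + u)
G = I*√4907994/6 (G = √(-135755 + (53/6 - 587)) = √(-135755 - 3469/6) = √(-817999/6) = I*√4907994/6 ≈ 369.23*I)
-G = -I*√4907994/6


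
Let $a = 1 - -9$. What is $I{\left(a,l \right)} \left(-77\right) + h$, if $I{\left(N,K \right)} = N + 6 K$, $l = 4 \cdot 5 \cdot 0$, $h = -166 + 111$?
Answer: $-825$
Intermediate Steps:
$a = 10$ ($a = 1 + 9 = 10$)
$h = -55$
$l = 0$ ($l = 20 \cdot 0 = 0$)
$I{\left(a,l \right)} \left(-77\right) + h = \left(10 + 6 \cdot 0\right) \left(-77\right) - 55 = \left(10 + 0\right) \left(-77\right) - 55 = 10 \left(-77\right) - 55 = -770 - 55 = -825$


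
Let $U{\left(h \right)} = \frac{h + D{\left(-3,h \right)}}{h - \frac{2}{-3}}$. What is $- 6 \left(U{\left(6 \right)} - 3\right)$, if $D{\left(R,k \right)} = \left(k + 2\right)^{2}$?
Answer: $-45$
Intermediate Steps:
$D{\left(R,k \right)} = \left(2 + k\right)^{2}$
$U{\left(h \right)} = \frac{h + \left(2 + h\right)^{2}}{\frac{2}{3} + h}$ ($U{\left(h \right)} = \frac{h + \left(2 + h\right)^{2}}{h - \frac{2}{-3}} = \frac{h + \left(2 + h\right)^{2}}{h - - \frac{2}{3}} = \frac{h + \left(2 + h\right)^{2}}{h + \frac{2}{3}} = \frac{h + \left(2 + h\right)^{2}}{\frac{2}{3} + h}$)
$- 6 \left(U{\left(6 \right)} - 3\right) = - 6 \left(\frac{3 \left(6 + \left(2 + 6\right)^{2}\right)}{2 + 3 \cdot 6} - 3\right) = - 6 \left(\frac{3 \left(6 + 8^{2}\right)}{2 + 18} - 3\right) = - 6 \left(\frac{3 \left(6 + 64\right)}{20} - 3\right) = - 6 \left(3 \cdot \frac{1}{20} \cdot 70 - 3\right) = - 6 \left(\frac{21}{2} - 3\right) = \left(-6\right) \frac{15}{2} = -45$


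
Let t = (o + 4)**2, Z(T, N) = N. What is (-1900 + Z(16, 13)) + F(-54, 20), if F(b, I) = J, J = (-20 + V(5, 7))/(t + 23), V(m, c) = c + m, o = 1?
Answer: -11323/6 ≈ -1887.2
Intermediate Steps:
t = 25 (t = (1 + 4)**2 = 5**2 = 25)
J = -1/6 (J = (-20 + (7 + 5))/(25 + 23) = (-20 + 12)/48 = -8*1/48 = -1/6 ≈ -0.16667)
F(b, I) = -1/6
(-1900 + Z(16, 13)) + F(-54, 20) = (-1900 + 13) - 1/6 = -1887 - 1/6 = -11323/6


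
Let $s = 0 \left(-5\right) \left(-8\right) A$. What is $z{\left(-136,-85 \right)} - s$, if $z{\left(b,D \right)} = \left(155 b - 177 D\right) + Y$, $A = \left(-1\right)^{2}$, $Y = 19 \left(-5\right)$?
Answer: $-6130$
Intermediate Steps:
$Y = -95$
$A = 1$
$z{\left(b,D \right)} = -95 - 177 D + 155 b$ ($z{\left(b,D \right)} = \left(155 b - 177 D\right) - 95 = \left(- 177 D + 155 b\right) - 95 = -95 - 177 D + 155 b$)
$s = 0$ ($s = 0 \left(-5\right) \left(-8\right) 1 = 0 \left(-8\right) 1 = 0 \cdot 1 = 0$)
$z{\left(-136,-85 \right)} - s = \left(-95 - -15045 + 155 \left(-136\right)\right) - 0 = \left(-95 + 15045 - 21080\right) + 0 = -6130 + 0 = -6130$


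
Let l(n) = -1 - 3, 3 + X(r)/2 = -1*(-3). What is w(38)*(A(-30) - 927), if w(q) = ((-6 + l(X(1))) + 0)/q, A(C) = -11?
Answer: 4690/19 ≈ 246.84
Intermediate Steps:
X(r) = 0 (X(r) = -6 + 2*(-1*(-3)) = -6 + 2*3 = -6 + 6 = 0)
l(n) = -4
w(q) = -10/q (w(q) = ((-6 - 4) + 0)/q = (-10 + 0)/q = -10/q)
w(38)*(A(-30) - 927) = (-10/38)*(-11 - 927) = -10*1/38*(-938) = -5/19*(-938) = 4690/19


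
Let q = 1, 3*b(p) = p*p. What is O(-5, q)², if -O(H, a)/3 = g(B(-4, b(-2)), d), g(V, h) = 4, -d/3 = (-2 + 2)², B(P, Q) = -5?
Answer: 144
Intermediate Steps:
b(p) = p²/3 (b(p) = (p*p)/3 = p²/3)
d = 0 (d = -3*(-2 + 2)² = -3*0² = -3*0 = 0)
O(H, a) = -12 (O(H, a) = -3*4 = -12)
O(-5, q)² = (-12)² = 144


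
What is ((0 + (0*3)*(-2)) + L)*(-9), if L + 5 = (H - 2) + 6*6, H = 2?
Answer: -279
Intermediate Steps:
L = 31 (L = -5 + ((2 - 2) + 6*6) = -5 + (0 + 36) = -5 + 36 = 31)
((0 + (0*3)*(-2)) + L)*(-9) = ((0 + (0*3)*(-2)) + 31)*(-9) = ((0 + 0*(-2)) + 31)*(-9) = ((0 + 0) + 31)*(-9) = (0 + 31)*(-9) = 31*(-9) = -279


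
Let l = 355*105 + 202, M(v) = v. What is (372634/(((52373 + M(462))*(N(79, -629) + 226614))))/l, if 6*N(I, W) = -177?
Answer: 745268/897318711077855 ≈ 8.3055e-10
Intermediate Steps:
N(I, W) = -59/2 (N(I, W) = (⅙)*(-177) = -59/2)
l = 37477 (l = 37275 + 202 = 37477)
(372634/(((52373 + M(462))*(N(79, -629) + 226614))))/l = (372634/(((52373 + 462)*(-59/2 + 226614))))/37477 = (372634/((52835*(453169/2))))*(1/37477) = (372634/(23943184115/2))*(1/37477) = (372634*(2/23943184115))*(1/37477) = (745268/23943184115)*(1/37477) = 745268/897318711077855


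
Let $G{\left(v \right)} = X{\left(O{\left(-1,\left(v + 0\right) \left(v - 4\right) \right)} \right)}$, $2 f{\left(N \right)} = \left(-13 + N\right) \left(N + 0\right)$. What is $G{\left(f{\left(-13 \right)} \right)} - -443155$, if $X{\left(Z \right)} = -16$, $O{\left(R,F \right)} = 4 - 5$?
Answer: $443139$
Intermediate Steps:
$O{\left(R,F \right)} = -1$ ($O{\left(R,F \right)} = 4 - 5 = -1$)
$f{\left(N \right)} = \frac{N \left(-13 + N\right)}{2}$ ($f{\left(N \right)} = \frac{\left(-13 + N\right) \left(N + 0\right)}{2} = \frac{\left(-13 + N\right) N}{2} = \frac{N \left(-13 + N\right)}{2}$)
$G{\left(v \right)} = -16$
$G{\left(f{\left(-13 \right)} \right)} - -443155 = -16 - -443155 = -16 + 443155 = 443139$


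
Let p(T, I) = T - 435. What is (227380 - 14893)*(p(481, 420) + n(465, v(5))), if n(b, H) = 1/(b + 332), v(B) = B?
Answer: 7790410881/797 ≈ 9.7747e+6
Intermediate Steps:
n(b, H) = 1/(332 + b)
p(T, I) = -435 + T
(227380 - 14893)*(p(481, 420) + n(465, v(5))) = (227380 - 14893)*((-435 + 481) + 1/(332 + 465)) = 212487*(46 + 1/797) = 212487*(36663/797) = 7790410881/797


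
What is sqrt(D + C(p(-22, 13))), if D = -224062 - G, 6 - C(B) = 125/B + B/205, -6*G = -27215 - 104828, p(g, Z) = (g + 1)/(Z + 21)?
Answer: I*sqrt(146315691704630)/24395 ≈ 495.84*I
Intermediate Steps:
p(g, Z) = (1 + g)/(21 + Z)
G = 132043/6 (G = -(-27215 - 104828)/6 = -1/6*(-132043) = 132043/6 ≈ 22007.)
C(B) = 6 - 125/B - B/205 (C(B) = 6 - (125/B + B/205) = 6 + (-125/B - B/205) = 6 - 125/B - B/205)
D = -1476415/6 (D = -224062 - 1*132043/6 = -224062 - 132043/6 = -1476415/6 ≈ -2.4607e+5)
sqrt(D + C(p(-22, 13))) = sqrt(-1476415/6 + (6 - 125*(21 + 13)/(1 - 22) - (1 - 22)/(205*(21 + 13)))) = sqrt(-1476415/6 + (6 - 125/(-21/34) - (-21)/(205*34))) = sqrt(-1476415/6 + (6 - 125/((1/34)*(-21)) - (-21)/6970)) = sqrt(-1476415/6 + (6 - 125/(-21/34) - 1/205*(-21/34))) = sqrt(-1476415/6 + (6 - 125*(-34/21) + 21/6970)) = sqrt(-1476415/6 + (6 + 4250/21 + 21/6970)) = sqrt(-1476415/6 + 30501161/146370) = sqrt(-5997773794/24395) = I*sqrt(146315691704630)/24395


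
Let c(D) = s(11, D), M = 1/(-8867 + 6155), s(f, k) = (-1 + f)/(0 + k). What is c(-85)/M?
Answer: 5424/17 ≈ 319.06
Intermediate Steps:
s(f, k) = (-1 + f)/k
M = -1/2712 (M = 1/(-2712) = -1/2712 ≈ -0.00036873)
c(D) = 10/D (c(D) = (-1 + 11)/D = 10/D)
c(-85)/M = (10/(-85))/(-1/2712) = (10*(-1/85))*(-2712) = -2/17*(-2712) = 5424/17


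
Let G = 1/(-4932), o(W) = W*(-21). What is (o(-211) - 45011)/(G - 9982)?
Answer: 40028112/9846245 ≈ 4.0653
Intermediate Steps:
o(W) = -21*W
G = -1/4932 ≈ -0.00020276
(o(-211) - 45011)/(G - 9982) = (-21*(-211) - 45011)/(-1/4932 - 9982) = (4431 - 45011)/(-49231225/4932) = -40580*(-4932/49231225) = 40028112/9846245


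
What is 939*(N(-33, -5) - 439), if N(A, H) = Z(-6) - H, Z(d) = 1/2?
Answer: -814113/2 ≈ -4.0706e+5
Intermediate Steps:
Z(d) = ½
N(A, H) = ½ - H
939*(N(-33, -5) - 439) = 939*((½ - 1*(-5)) - 439) = 939*((½ + 5) - 439) = 939*(11/2 - 439) = 939*(-867/2) = -814113/2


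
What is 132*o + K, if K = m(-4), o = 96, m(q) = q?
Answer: 12668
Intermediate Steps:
K = -4
132*o + K = 132*96 - 4 = 12672 - 4 = 12668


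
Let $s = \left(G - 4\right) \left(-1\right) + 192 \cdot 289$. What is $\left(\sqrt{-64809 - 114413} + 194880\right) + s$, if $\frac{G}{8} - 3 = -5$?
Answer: $250388 + i \sqrt{179222} \approx 2.5039 \cdot 10^{5} + 423.35 i$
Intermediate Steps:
$G = -16$ ($G = 24 + 8 \left(-5\right) = 24 - 40 = -16$)
$s = 55508$ ($s = \left(-16 - 4\right) \left(-1\right) + 192 \cdot 289 = \left(-20\right) \left(-1\right) + 55488 = 20 + 55488 = 55508$)
$\left(\sqrt{-64809 - 114413} + 194880\right) + s = \left(\sqrt{-64809 - 114413} + 194880\right) + 55508 = \left(\sqrt{-179222} + 194880\right) + 55508 = \left(i \sqrt{179222} + 194880\right) + 55508 = \left(194880 + i \sqrt{179222}\right) + 55508 = 250388 + i \sqrt{179222}$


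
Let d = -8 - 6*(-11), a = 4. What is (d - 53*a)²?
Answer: 23716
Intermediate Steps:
d = 58 (d = -8 + 66 = 58)
(d - 53*a)² = (58 - 53*4)² = (58 - 212)² = (-154)² = 23716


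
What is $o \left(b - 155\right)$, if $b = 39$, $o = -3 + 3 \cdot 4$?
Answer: $-1044$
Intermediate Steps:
$o = 9$ ($o = -3 + 12 = 9$)
$o \left(b - 155\right) = 9 \left(39 - 155\right) = 9 \left(-116\right) = -1044$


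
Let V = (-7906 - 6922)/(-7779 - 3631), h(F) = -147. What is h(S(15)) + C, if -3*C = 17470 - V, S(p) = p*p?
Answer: -102174841/17115 ≈ -5969.9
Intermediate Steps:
S(p) = p**2
V = 7414/5705 (V = -14828/(-11410) = -14828*(-1/11410) = 7414/5705 ≈ 1.2996)
C = -99658936/17115 (C = -(17470 - 1*7414/5705)/3 = -(17470 - 7414/5705)/3 = -1/3*99658936/5705 = -99658936/17115 ≈ -5822.9)
h(S(15)) + C = -147 - 99658936/17115 = -102174841/17115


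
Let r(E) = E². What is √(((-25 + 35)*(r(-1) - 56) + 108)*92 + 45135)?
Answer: √4471 ≈ 66.865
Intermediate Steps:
√(((-25 + 35)*(r(-1) - 56) + 108)*92 + 45135) = √(((-25 + 35)*((-1)² - 56) + 108)*92 + 45135) = √((10*(1 - 56) + 108)*92 + 45135) = √((10*(-55) + 108)*92 + 45135) = √((-550 + 108)*92 + 45135) = √(-442*92 + 45135) = √(-40664 + 45135) = √4471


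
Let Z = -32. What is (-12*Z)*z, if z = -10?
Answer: -3840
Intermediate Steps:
(-12*Z)*z = -12*(-32)*(-10) = 384*(-10) = -3840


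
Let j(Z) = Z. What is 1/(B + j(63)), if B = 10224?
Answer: 1/10287 ≈ 9.7210e-5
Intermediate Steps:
1/(B + j(63)) = 1/(10224 + 63) = 1/10287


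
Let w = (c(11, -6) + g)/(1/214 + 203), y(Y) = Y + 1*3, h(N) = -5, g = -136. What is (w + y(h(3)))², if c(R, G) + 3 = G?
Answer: 13904183056/1887294249 ≈ 7.3673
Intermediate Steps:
c(R, G) = -3 + G
y(Y) = 3 + Y (y(Y) = Y + 3 = 3 + Y)
w = -31030/43443 (w = ((-3 - 6) - 136)/(1/214 + 203) = (-9 - 136)/(1/214 + 203) = -145/43443/214 = -145*214/43443 = -31030/43443 ≈ -0.71427)
(w + y(h(3)))² = (-31030/43443 + (3 - 5))² = (-31030/43443 - 2)² = (-117916/43443)² = 13904183056/1887294249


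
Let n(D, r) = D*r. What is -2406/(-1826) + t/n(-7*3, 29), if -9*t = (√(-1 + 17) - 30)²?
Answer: 7210831/5004153 ≈ 1.4410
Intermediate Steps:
t = -676/9 (t = -(√(-1 + 17) - 30)²/9 = -(√16 - 30)²/9 = -(4 - 30)²/9 = -⅑*(-26)² = -⅑*676 = -676/9 ≈ -75.111)
-2406/(-1826) + t/n(-7*3, 29) = -2406/(-1826) - 676/(9*(-7*3*29)) = -2406*(-1/1826) - 676/(9*((-21*29))) = 1203/913 - 676/9/(-609) = 1203/913 - 676/9*(-1/609) = 1203/913 + 676/5481 = 7210831/5004153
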